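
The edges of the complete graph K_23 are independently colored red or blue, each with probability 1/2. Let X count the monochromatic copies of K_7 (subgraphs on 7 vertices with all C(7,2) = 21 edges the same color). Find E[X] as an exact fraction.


Let X = Σ_S X_S over the C(23, 7) = 245157 subsets S of size 7, where X_S = 1 if the K_7 on S is monochromatic.
For a fixed S, the K_7 on S has C(7, 2) = 21 edges. P[all 21 edges red] = (1/2)^21, and likewise for blue, so P[monochromatic] = 2·(1/2)^21 = 2^{1 − 21} = 1/1048576.
By linearity: E[X] = C(23, 7) · 2^{1 − 21} = 245157 · 1/1048576 = 245157/1048576.
Numerically: E[X] ≈ 0.233800.

E[X] = C(23,7)·2^(1−C(7,2)) = 245157/1048576 ≈ 0.233800.


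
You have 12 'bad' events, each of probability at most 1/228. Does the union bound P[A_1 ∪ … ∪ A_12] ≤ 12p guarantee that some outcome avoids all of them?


Union bound: P[∪_{i=1}^{12} A_i] ≤ Σ_i P[A_i] ≤ 12·p = 12·(1/228) = 1/19.
Numerically: 1/19 ≈ 0.0526.
Is 1/19 < 1? YES.
Since P[∪ A_i] ≤ 1/19 < 1, the complement has P[∩ A_i^c] ≥ 1 − 1/19 = 18/19 > 0, so some outcome avoids every A_i.

12·p = 1/19 ≈ 0.0526; existence CERTIFIED by the union bound.


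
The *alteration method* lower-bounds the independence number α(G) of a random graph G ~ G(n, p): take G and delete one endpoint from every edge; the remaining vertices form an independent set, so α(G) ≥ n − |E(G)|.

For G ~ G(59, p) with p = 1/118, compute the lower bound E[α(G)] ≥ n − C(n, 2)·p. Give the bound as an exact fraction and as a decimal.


E[|E(G)|] = C(59, 2)·p = 1711 · (1/118) = 29/2.
E[α(G)] ≥ n − E[|E(G)|] = 59 − 29/2 = 89/2.
Numerically: ≈ 44.50000.
(This is only a lower bound; the true E[α(G)] may be larger.)

E[α(G)] ≥ 89/2 ≈ 44.50000.


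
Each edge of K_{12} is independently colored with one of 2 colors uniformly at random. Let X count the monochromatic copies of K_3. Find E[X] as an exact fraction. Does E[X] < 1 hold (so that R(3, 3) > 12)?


E[X] = C(12, 3) · 2^{1 − 3} = 220 · 2^{−2} = 220/4.
As a reduced fraction: E[X] = 55 ≈ 55.0000000.
Is E[X] < 1? NO.
Since E[X] ≥ 1, the first-moment bound is inconclusive at n = 12; it does NOT by itself certify R(3, 3) > 12.

E[X] = 55 ≈ 55.0000000; E[X] ≥ 1; first-moment method inconclusive here.


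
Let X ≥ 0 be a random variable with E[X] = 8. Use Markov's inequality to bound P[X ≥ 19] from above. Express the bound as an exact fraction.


μ = E[X] = 8, a = 19.
Markov: P[X ≥ 19] ≤ μ/a = (8)/19 = 8/19.
Numerically: ≈ 0.421.
(Since a = 19 > μ = 8.000, the bound 8/19 is < 1 and informative.)

P[X ≥ 19] ≤ 8/19 ≈ 0.421.


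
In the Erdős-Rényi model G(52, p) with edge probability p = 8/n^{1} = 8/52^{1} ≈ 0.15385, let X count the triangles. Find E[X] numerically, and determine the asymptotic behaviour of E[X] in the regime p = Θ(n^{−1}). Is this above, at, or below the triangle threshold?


Number of potential triangles: C(52, 3) = 22100.
Each occurs with probability p³ ≈ (0.15385)³ ≈ 3.6413291e-03.
By linearity: E[X] = C(52, 3)·p³ ≈ 22100 · 3.6413291e-03 ≈ 80.47337.
Here α = 1, so p = 8/n is exactly at the triangle threshold p ~ 1/n. Asymptotically E[X] → c³/6 = 8³/6 = 256/3 ≈ 85.33333, a bounded constant. In this regime the triangle count is asymptotically Poisson(c³/6).

E[X] ≈ 80.47337; in regime p = Θ(1/n^{1}) E[X] stays bounded (at the triangle threshold p ~ 1/n).


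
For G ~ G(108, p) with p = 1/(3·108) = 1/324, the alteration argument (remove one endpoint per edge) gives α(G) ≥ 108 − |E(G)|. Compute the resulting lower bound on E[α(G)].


E[|E(G)|] = C(108, 2)·p = 5778 · (1/324) = 107/6.
E[α(G)] ≥ n − E[|E(G)|] = 108 − 107/6 = 541/6.
Numerically: ≈ 90.16667.
(This is only a lower bound; the true E[α(G)] may be larger.)

E[α(G)] ≥ 541/6 ≈ 90.16667.


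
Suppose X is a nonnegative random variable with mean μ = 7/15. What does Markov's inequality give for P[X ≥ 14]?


μ = E[X] = 7/15, a = 14.
Markov: P[X ≥ 14] ≤ μ/a = (7/15)/14 = 1/30.
Numerically: ≈ 0.03333.
(Since a = 14 > μ = 0.46667, the bound 1/30 is < 1 and informative.)

P[X ≥ 14] ≤ 1/30 ≈ 0.03333.


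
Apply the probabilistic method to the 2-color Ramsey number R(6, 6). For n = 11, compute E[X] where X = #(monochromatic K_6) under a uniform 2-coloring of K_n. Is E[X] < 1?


E[X] = C(11, 6) · 2^{1 − 15} = 462 · 2^{−14} = 462/16384.
As a reduced fraction: E[X] = 231/8192 ≈ 0.028.
Is E[X] < 1? YES.
Since E[X] < 1, there exists a 2-coloring of K_{11} with no monochromatic K_6; hence R(6, 6) > 11.

E[X] = 231/8192 ≈ 0.028; E[X] < 1, so R(6, 6) > 11.


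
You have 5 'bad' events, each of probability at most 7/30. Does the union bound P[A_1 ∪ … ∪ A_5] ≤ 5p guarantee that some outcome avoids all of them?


Union bound: P[∪_{i=1}^{5} A_i] ≤ Σ_i P[A_i] ≤ 5·p = 5·(7/30) = 7/6.
Numerically: 7/6 ≈ 1.1667.
Is 7/6 < 1? NO.
Since the bound 7/6 is ≥ 1, the union bound is uninformative here; it does NOT by itself certify existence.

5·p = 7/6 ≈ 1.1667; existence NOT certified by the union bound.


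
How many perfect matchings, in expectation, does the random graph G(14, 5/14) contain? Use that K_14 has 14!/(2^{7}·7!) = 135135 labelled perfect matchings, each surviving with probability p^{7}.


K_14 has 14!/(2^{7}·7!) = 135135 labelled perfect matchings.
For each such perfect matching H, let X_H = 1 if all 7 edges of H are present in G. Then P[X_H = 1] = p^{7} = (5/14)^{7} = 78125/105413504.
By linearity: E[X] = Σ_H E[X_H] = 135135 · p^{7} = 135135 · 78125/105413504 = 1508203125/15059072.
Numerically: E[X] ≈ 100.2.

E[X] = 135135 · (5/14)^{7} = 1508203125/15059072 ≈ 100.2.


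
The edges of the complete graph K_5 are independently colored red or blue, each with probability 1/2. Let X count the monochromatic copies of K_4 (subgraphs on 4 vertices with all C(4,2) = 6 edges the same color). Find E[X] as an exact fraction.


Let X = Σ_S X_S over the C(5, 4) = 5 subsets S of size 4, where X_S = 1 if the K_4 on S is monochromatic.
For a fixed S, the K_4 on S has C(4, 2) = 6 edges. P[all 6 edges red] = (1/2)^6, and likewise for blue, so P[monochromatic] = 2·(1/2)^6 = 2^{1 − 6} = 1/32.
By linearity: E[X] = C(5, 4) · 2^{1 − 6} = 5 · 1/32 = 5/32.
Numerically: E[X] ≈ 0.156250.

E[X] = C(5,4)·2^(1−C(4,2)) = 5/32 ≈ 0.156250.


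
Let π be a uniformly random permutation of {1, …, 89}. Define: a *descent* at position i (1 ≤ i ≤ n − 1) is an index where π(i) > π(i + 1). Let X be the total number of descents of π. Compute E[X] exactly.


Write X = Σ X_I over i = 1, …, 88, with X_I the indicator of one descent.
There are 88 indicators.
For each fixed i, the pair (π(i), π(i+1)) is a uniformly random ordered pair of distinct values from {1, …, 89}; by symmetry P[π(i) > π(i+1)] = 1/2.
By linearity: E[X] = 88 · (1/2) = (89 − 1) · (1/2) = 44 ≈ 44.000.

E[X] = 44 = 44.000.


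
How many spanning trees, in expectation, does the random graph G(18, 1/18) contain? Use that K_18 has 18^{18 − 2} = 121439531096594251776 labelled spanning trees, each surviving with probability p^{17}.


K_18 has 18^{18 − 2} = 121439531096594251776 labelled spanning trees.
For each such spanning tree H, let X_H = 1 if all 17 edges of H are present in G. Then P[X_H = 1] = p^{17} = (1/18)^{17} = 1/2185911559738696531968.
By linearity of expectation: E[X] = Σ_H E[X_H] = 121439531096594251776 · p^{17} = 121439531096594251776 · 1/2185911559738696531968 = 1/18.
Numerically: E[X] ≈ 0.0555556.

E[X] = 121439531096594251776 · (1/18)^{17} = 1/18 ≈ 0.0555556.


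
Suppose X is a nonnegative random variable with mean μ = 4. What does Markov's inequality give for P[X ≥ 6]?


μ = E[X] = 4, a = 6.
Markov: P[X ≥ 6] ≤ μ/a = (4)/6 = 2/3.
Numerically: ≈ 0.6667.
(Since a = 6 > μ = 4.0000, the bound 2/3 is < 1 and informative.)

P[X ≥ 6] ≤ 2/3 ≈ 0.6667.


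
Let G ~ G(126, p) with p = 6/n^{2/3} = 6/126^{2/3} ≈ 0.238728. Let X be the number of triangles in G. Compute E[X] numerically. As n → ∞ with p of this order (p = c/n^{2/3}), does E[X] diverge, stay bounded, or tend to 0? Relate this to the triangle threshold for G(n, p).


Number of potential triangles: C(126, 3) = 325500.
Each occurs with probability p³ ≈ (0.238728)³ ≈ 1.36054422e-02.
By linearity: E[X] = C(126, 3)·p³ ≈ 325500 · 1.36054422e-02 ≈ 4428.571429.
Since α = 2/3 < 1, p = c/n^{2/3} ≫ 1/n is above the triangle threshold p ~ 1/n. Asymptotically E[X] ~ (c³/6)·n^{3(1−α)} = (6³/6)·n^{1} → ∞; triangles are abundant w.h.p.

E[X] ≈ 4428.571429; in regime p = Θ(1/n^{2/3}) E[X] diverges (above the triangle threshold p ~ 1/n).


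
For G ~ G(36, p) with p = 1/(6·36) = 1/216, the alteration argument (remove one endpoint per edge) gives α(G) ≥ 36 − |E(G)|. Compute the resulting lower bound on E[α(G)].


E[|E(G)|] = C(36, 2)·p = 630 · (1/216) = 35/12.
E[α(G)] ≥ n − E[|E(G)|] = 36 − 35/12 = 397/12.
Numerically: ≈ 33.083333.
(This is only a lower bound; the true E[α(G)] may be larger.)

E[α(G)] ≥ 397/12 ≈ 33.083333.


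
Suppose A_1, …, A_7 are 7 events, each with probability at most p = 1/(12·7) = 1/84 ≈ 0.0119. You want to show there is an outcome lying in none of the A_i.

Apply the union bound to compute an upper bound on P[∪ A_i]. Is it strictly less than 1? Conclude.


Union bound: P[∪_{i=1}^{7} A_i] ≤ Σ_i P[A_i] ≤ 7·p = 7·(1/84) = 1/12.
Numerically: 1/12 ≈ 0.0833.
Is 1/12 < 1? YES.
Since P[∪ A_i] ≤ 1/12 < 1, the complement has P[∩ A_i^c] ≥ 1 − 1/12 = 11/12 > 0, so some outcome avoids every A_i.

7·p = 1/12 ≈ 0.0833; existence CERTIFIED by the union bound.


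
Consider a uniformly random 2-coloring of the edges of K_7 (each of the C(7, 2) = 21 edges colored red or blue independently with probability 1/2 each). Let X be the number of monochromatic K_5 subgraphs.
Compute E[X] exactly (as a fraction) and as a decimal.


Let X = Σ_S X_S over the C(7, 5) = 21 subsets S of size 5, where X_S = 1 if the K_5 on S is monochromatic.
For a fixed S, the K_5 on S has C(5, 2) = 10 edges. P[all 10 edges red] = (1/2)^10, and likewise for blue, so P[monochromatic] = 2·(1/2)^10 = 2^{1 − 10} = 1/512.
Summing: E[X] = C(7, 5) · 2^{1 − 10} = 21 · 1/512 = 21/512.
Numerically: E[X] ≈ 0.0410.

E[X] = C(7,5)·2^(1−C(5,2)) = 21/512 ≈ 0.0410.


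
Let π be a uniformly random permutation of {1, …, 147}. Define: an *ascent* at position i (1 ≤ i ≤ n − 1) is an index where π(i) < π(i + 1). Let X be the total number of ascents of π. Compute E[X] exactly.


Write X = Σ X_I over i = 1, …, 146, with X_I the indicator of one ascent.
There are 146 indicators.
For each fixed i, the pair (π(i), π(i+1)) is a uniformly random ordered pair of distinct values from {1, …, 147}; by symmetry P[π(i) < π(i+1)] = 1/2.
By linearity: E[X] = 146 · (1/2) = (147 − 1) · (1/2) = 73 ≈ 73.000.

E[X] = 73 = 73.000.


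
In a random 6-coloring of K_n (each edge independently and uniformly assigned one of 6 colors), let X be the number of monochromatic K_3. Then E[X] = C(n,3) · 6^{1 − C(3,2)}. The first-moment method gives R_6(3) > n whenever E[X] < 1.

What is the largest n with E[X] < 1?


We need C(n, 3) · 6^{1 − 3} < 1, i.e. C(n, 3) < 6^{3 − 1} = 36.
Check values of n near the boundary:
  n = 5: C(5, 3) = 10; 10 < 36? YES
  n = 6: C(6, 3) = 20; 20 < 36? YES
  n = 7: C(7, 3) = 35; 35 < 36? YES
  n = 8: C(8, 3) = 56; 56 < 36? NO
The largest n with C(n, 3) < 36 is n = 7 (where E[X] = 35/36 ≈ 0.972222). Hence R_6(3) > 7, i.e. R_6(3) ≥ 8.

Largest n = 7; hence R_6(3) > 7.


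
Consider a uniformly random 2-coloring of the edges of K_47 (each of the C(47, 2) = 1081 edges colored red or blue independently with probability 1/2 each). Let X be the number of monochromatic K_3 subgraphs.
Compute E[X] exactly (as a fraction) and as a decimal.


Let X = Σ_S X_S over the C(47, 3) = 16215 subsets S of size 3, where X_S = 1 if the K_3 on S is monochromatic.
For a fixed S, the K_3 on S has C(3, 2) = 3 edges. P[all 3 edges red] = (1/2)^3, and likewise for blue, so P[monochromatic] = 2·(1/2)^3 = 2^{1 − 3} = 1/4.
By linearity: E[X] = C(47, 3) · 2^{1 − 3} = 16215 · 1/4 = 16215/4.
Numerically: E[X] ≈ 4053.750000.

E[X] = C(47,3)·2^(1−C(3,2)) = 16215/4 ≈ 4053.750000.


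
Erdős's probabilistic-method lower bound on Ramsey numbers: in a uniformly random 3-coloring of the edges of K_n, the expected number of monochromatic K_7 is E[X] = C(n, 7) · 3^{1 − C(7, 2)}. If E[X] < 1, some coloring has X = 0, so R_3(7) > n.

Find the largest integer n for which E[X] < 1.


We need C(n, 7) · 3^{1 − 21} < 1, i.e. C(n, 7) < 3^{21 − 1} = 3486784401.
Check values of n near the boundary:
  n = 79: C(79, 7) = 2898753715; 2898753715 < 3486784401? YES
  n = 80: C(80, 7) = 3176716400; 3176716400 < 3486784401? YES
  n = 81: C(81, 7) = 3477216600; 3477216600 < 3486784401? YES
  n = 82: C(82, 7) = 3801756816; 3801756816 < 3486784401? NO
The largest n with C(n, 7) < 3486784401 is n = 81 (where E[X] = 42928600/43046721 ≈ 0.9972560). Hence R_3(7) > 81, i.e. R_3(7) ≥ 82.

Largest n = 81; hence R_3(7) > 81.


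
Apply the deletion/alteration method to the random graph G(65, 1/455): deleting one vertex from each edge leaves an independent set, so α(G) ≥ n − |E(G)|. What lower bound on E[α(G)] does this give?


E[|E(G)|] = C(65, 2)·p = 2080 · (1/455) = 32/7.
E[α(G)] ≥ n − E[|E(G)|] = 65 − 32/7 = 423/7.
Numerically: ≈ 60.42857.
(This is only a lower bound; the true E[α(G)] may be larger.)

E[α(G)] ≥ 423/7 ≈ 60.42857.


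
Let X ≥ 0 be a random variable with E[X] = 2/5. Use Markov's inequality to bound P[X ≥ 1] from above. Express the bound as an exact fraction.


μ = E[X] = 2/5, a = 1.
Markov: P[X ≥ 1] ≤ μ/a = (2/5)/1 = 2/5.
Numerically: ≈ 0.400000.
(Since a = 1 > μ = 0.400000, the bound 2/5 is < 1 and informative.)

P[X ≥ 1] ≤ 2/5 ≈ 0.400000.


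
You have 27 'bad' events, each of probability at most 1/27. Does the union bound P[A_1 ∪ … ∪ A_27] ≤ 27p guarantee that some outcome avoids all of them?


Union bound: P[∪_{i=1}^{27} A_i] ≤ Σ_i P[A_i] ≤ 27·p = 27·(1/27) = 1.
Numerically: 1 ≈ 1.00000.
Is 1 < 1? NO.
Since the bound 1 is ≥ 1, the union bound is uninformative here; it does NOT by itself certify existence.

27·p = 1 ≈ 1.00000; existence NOT certified by the union bound.


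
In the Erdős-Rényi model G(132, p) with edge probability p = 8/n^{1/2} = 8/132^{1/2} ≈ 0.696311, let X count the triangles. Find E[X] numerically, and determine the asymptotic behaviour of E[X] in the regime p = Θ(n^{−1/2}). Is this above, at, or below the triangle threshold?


Number of potential triangles: C(132, 3) = 374660.
Each occurs with probability p³ ≈ (0.696311)³ ≈ 3.37605151e-01.
By linearity: E[X] = C(132, 3)·p³ ≈ 374660 · 3.37605151e-01 ≈ 126487.145853.
Since α = 1/2 < 1, p = c/n^{1/2} ≫ 1/n is above the triangle threshold p ~ 1/n. Asymptotically E[X] ~ (c³/6)·n^{3(1−α)} = (8³/6)·n^{1.5} → ∞; triangles are abundant w.h.p.

E[X] ≈ 126487.145853; in regime p = Θ(1/n^{1/2}) E[X] diverges (above the triangle threshold p ~ 1/n).


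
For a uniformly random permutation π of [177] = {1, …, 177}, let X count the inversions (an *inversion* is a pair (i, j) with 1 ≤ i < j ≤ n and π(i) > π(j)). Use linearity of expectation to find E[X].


Write X = Σ X_I over the C(177, 2) = 15576 pairs i < j, with X_I the indicator of one inversion.
There are 15576 indicators.
For each fixed pair i < j, the values π(i) and π(j) are two distinct elements of {1, …, 177} in uniformly random order; by symmetry P[π(i) > π(j)] = 1/2.
By linearity: E[X] = 15576 · (1/2) = C(177, 2) · (1/2) = 15576/2 = 7788 ≈ 7788.000000.

E[X] = 7788 = 7788.000000.


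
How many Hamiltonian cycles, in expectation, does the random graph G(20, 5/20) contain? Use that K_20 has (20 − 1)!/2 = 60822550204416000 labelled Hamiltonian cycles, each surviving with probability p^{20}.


K_20 has (20 − 1)!/2 = 60822550204416000 labelled Hamiltonian cycles.
For each such Hamiltonian cycle H, let X_H = 1 if all 20 edges of H are present in G. Then P[X_H = 1] = p^{20} = (1/4)^{20} = 1/1099511627776.
By linearity of expectation: E[X] = Σ_H E[X_H] = 60822550204416000 · p^{20} = 60822550204416000 · 1/1099511627776 = 1856156927625/33554432.
Numerically: E[X] ≈ 55317.8.

E[X] = 60822550204416000 · (1/4)^{20} = 1856156927625/33554432 ≈ 55317.8.


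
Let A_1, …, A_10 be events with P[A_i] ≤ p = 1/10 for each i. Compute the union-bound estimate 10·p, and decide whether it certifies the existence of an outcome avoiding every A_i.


Union bound: P[∪_{i=1}^{10} A_i] ≤ Σ_i P[A_i] ≤ 10·p = 10·(1/10) = 1.
Numerically: 1 ≈ 1.0000.
Is 1 < 1? NO.
Since the bound 1 is ≥ 1, the union bound is uninformative here; it does NOT by itself certify existence.

10·p = 1 ≈ 1.0000; existence NOT certified by the union bound.


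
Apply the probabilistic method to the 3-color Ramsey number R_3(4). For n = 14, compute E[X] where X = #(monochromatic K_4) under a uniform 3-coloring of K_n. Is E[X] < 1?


E[X] = C(14, 4) · 3^{1 − 6} = 1001 · 3^{−5} = 1001/243.
As a reduced fraction: E[X] = 1001/243 ≈ 4.1193416.
Is E[X] < 1? NO.
Since E[X] ≥ 1, the first-moment bound is inconclusive at n = 14; it does NOT by itself certify R_3(4) > 14.

E[X] = 1001/243 ≈ 4.1193416; E[X] ≥ 1; first-moment method inconclusive here.


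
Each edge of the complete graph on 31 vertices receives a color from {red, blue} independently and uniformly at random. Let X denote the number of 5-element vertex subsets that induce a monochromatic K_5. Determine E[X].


Let X = Σ_S X_S over the C(31, 5) = 169911 subsets S of size 5, where X_S = 1 if the K_5 on S is monochromatic.
For a fixed S, the K_5 on S has C(5, 2) = 10 edges. P[all 10 edges red] = (1/2)^10, and likewise for blue, so P[monochromatic] = 2·(1/2)^10 = 2^{1 − 10} = 1/512.
Summing: E[X] = C(31, 5) · 2^{1 − 10} = 169911 · 1/512 = 169911/512.
Numerically: E[X] ≈ 331.85742.

E[X] = C(31,5)·2^(1−C(5,2)) = 169911/512 ≈ 331.85742.


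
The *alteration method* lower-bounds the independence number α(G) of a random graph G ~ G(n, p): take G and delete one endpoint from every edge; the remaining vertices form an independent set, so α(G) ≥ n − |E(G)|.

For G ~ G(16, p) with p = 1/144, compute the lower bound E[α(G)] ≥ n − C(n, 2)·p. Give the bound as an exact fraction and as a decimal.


E[|E(G)|] = C(16, 2)·p = 120 · (1/144) = 5/6.
E[α(G)] ≥ n − E[|E(G)|] = 16 − 5/6 = 91/6.
Numerically: ≈ 15.166667.
(This is only a lower bound; the true E[α(G)] may be larger.)

E[α(G)] ≥ 91/6 ≈ 15.166667.


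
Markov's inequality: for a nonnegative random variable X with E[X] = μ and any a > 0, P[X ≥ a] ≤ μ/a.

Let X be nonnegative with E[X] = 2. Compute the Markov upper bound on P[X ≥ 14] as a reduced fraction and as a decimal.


μ = E[X] = 2, a = 14.
Markov: P[X ≥ 14] ≤ μ/a = (2)/14 = 1/7.
Numerically: ≈ 0.142857.
(Since a = 14 > μ = 2.000000, the bound 1/7 is < 1 and informative.)

P[X ≥ 14] ≤ 1/7 ≈ 0.142857.


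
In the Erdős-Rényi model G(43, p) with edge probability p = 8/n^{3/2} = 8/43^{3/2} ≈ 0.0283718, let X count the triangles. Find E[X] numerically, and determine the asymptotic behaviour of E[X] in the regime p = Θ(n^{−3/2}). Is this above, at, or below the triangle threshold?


Number of potential triangles: C(43, 3) = 12341.
Each occurs with probability p³ ≈ (0.0283718)³ ≈ 2.28382021e-05.
By linearity: E[X] = C(43, 3)·p³ ≈ 12341 · 2.28382021e-05 ≈ 0.281846.
Since α = 3/2 > 1, p = c/n^{3/2} = o(1/n) is below the triangle threshold p ~ 1/n. Asymptotically E[X] ~ (c³/6)·n^{3(1−α)} = (8³/6)·n^{-1.5} → 0, so by Markov's inequality G has no triangles w.h.p.

E[X] ≈ 0.281846; in regime p = Θ(1/n^{3/2}) E[X] tends to 0 (below the triangle threshold p ~ 1/n).


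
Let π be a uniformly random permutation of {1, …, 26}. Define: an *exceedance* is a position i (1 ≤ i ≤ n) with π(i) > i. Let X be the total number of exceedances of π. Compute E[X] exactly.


Write X = Σ_{i=1}^{26} X_i, where X_i = 1_{π(i) > i}.
For each fixed i, π(i) is uniform over {1, …, 26} (marginal of a uniform permutation), so P[π(i) > i] = (n − i)/n. Summing: Σ_{i=1}^{26} (n − i)/n = (0 + 1 + … + 25)/26 = 26(26 − 1)/(2·26) = (26 − 1)/2.
Hence E[X] = Σ_{i=1}^{26} (26 − i)/26 = 25/2 ≈ 12.500000.

E[X] = 25/2 = 12.500000.


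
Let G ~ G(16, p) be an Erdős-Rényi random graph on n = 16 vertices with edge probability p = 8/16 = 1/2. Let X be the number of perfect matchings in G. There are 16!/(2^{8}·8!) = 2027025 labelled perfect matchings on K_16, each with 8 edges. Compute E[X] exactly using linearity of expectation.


K_16 has 16!/(2^{8}·8!) = 2027025 labelled perfect matchings.
For each such perfect matching H, let X_H = 1 if all 8 edges of H are present in G. Then P[X_H = 1] = p^{8} = (1/2)^{8} = 1/256.
Summing the indicators: E[X] = Σ_H E[X_H] = 2027025 · p^{8} = 2027025 · 1/256 = 2027025/256.
Numerically: E[X] ≈ 7918.

E[X] = 2027025 · (1/2)^{8} = 2027025/256 ≈ 7918.


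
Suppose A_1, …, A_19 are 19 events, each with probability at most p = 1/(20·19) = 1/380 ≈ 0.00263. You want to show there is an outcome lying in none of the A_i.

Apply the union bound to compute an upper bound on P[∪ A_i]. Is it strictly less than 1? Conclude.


Union bound: P[∪_{i=1}^{19} A_i] ≤ Σ_i P[A_i] ≤ 19·p = 19·(1/380) = 1/20.
Numerically: 1/20 ≈ 0.05000.
Is 1/20 < 1? YES.
Since P[∪ A_i] ≤ 1/20 < 1, the complement has P[∩ A_i^c] ≥ 1 − 1/20 = 19/20 > 0, so some outcome avoids every A_i.

19·p = 1/20 ≈ 0.05000; existence CERTIFIED by the union bound.


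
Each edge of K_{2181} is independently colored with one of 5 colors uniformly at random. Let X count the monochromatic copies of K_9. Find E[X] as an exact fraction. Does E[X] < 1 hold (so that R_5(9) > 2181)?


E[X] = C(2181, 9) · 5^{1 − 36} = 3026635205263909847920400 · 5^{−35} = 3026635205263909847920400/2910383045673370361328125.
As a reduced fraction: E[X] = 121065408210556393916816/116415321826934814453125 ≈ 1.0399.
Is E[X] < 1? NO.
Since E[X] ≥ 1, the first-moment bound is inconclusive at n = 2181; it does NOT by itself certify R_5(9) > 2181.

E[X] = 121065408210556393916816/116415321826934814453125 ≈ 1.0399; E[X] ≥ 1; first-moment method inconclusive here.


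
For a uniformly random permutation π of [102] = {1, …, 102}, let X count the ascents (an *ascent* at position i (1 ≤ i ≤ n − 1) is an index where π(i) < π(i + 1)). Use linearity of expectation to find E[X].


Write X = Σ X_I over i = 1, …, 101, with X_I the indicator of one ascent.
There are 101 indicators.
For each fixed i, the pair (π(i), π(i+1)) is a uniformly random ordered pair of distinct values from {1, …, 102}; by symmetry P[π(i) < π(i+1)] = 1/2.
By linearity: E[X] = 101 · (1/2) = (102 − 1) · (1/2) = 101/2 ≈ 50.500.

E[X] = 101/2 = 50.500.


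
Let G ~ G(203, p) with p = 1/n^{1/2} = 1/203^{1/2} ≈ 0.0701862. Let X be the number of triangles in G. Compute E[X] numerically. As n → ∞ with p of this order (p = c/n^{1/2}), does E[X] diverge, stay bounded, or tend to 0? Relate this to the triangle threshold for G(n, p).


Number of potential triangles: C(203, 3) = 1373701.
Each occurs with probability p³ ≈ (0.0701862)³ ≈ 3.45745028e-04.
By linearity: E[X] = C(203, 3)·p³ ≈ 1373701 · 3.45745028e-04 ≈ 474.950290.
Since α = 1/2 < 1, p = c/n^{1/2} ≫ 1/n is above the triangle threshold p ~ 1/n. Asymptotically E[X] ~ (c³/6)·n^{3(1−α)} = (1³/6)·n^{1.5} → ∞; triangles are abundant w.h.p.

E[X] ≈ 474.950290; in regime p = Θ(1/n^{1/2}) E[X] diverges (above the triangle threshold p ~ 1/n).


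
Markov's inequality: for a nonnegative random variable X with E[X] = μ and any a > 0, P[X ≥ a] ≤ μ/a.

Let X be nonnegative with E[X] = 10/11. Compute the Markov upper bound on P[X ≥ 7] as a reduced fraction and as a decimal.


μ = E[X] = 10/11, a = 7.
Markov: P[X ≥ 7] ≤ μ/a = (10/11)/7 = 10/77.
Numerically: ≈ 0.12987.
(Since a = 7 > μ = 0.90909, the bound 10/77 is < 1 and informative.)

P[X ≥ 7] ≤ 10/77 ≈ 0.12987.


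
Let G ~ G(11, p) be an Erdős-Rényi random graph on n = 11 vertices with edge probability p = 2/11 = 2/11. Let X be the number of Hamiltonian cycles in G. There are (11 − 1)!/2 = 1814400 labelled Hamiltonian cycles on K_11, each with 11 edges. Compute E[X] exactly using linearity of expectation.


K_11 has (11 − 1)!/2 = 1814400 labelled Hamiltonian cycles.
For each such Hamiltonian cycle H, let X_H = 1 if all 11 edges of H are present in G. Then P[X_H = 1] = p^{11} = (2/11)^{11} = 2048/285311670611.
By linearity: E[X] = Σ_H E[X_H] = 1814400 · p^{11} = 1814400 · 2048/285311670611 = 3715891200/285311670611.
Numerically: E[X] ≈ 0.013024.

E[X] = 1814400 · (2/11)^{11} = 3715891200/285311670611 ≈ 0.013024.


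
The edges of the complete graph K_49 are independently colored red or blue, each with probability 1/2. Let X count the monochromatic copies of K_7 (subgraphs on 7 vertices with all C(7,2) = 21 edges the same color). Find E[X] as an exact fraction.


Let X = Σ_S X_S over the C(49, 7) = 85900584 subsets S of size 7, where X_S = 1 if the K_7 on S is monochromatic.
For a fixed S, the K_7 on S has C(7, 2) = 21 edges. P[all 21 edges red] = (1/2)^21, and likewise for blue, so P[monochromatic] = 2·(1/2)^21 = 2^{1 − 21} = 1/1048576.
By linearity of expectation: E[X] = C(49, 7) · 2^{1 − 21} = 85900584 · 1/1048576 = 10737573/131072.
Numerically: E[X] ≈ 81.92118.

E[X] = C(49,7)·2^(1−C(7,2)) = 10737573/131072 ≈ 81.92118.


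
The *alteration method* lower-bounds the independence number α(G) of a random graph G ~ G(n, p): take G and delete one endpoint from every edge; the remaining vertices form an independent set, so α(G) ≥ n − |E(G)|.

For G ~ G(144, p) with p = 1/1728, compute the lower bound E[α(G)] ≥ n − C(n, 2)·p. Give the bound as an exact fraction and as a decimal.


E[|E(G)|] = C(144, 2)·p = 10296 · (1/1728) = 143/24.
E[α(G)] ≥ n − E[|E(G)|] = 144 − 143/24 = 3313/24.
Numerically: ≈ 138.0417.
(This is only a lower bound; the true E[α(G)] may be larger.)

E[α(G)] ≥ 3313/24 ≈ 138.0417.


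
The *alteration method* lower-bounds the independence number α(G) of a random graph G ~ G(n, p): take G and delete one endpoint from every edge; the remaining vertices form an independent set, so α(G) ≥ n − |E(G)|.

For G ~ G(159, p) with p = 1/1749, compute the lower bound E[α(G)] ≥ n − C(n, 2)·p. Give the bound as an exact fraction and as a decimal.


E[|E(G)|] = C(159, 2)·p = 12561 · (1/1749) = 79/11.
E[α(G)] ≥ n − E[|E(G)|] = 159 − 79/11 = 1670/11.
Numerically: ≈ 151.8182.
(This is only a lower bound; the true E[α(G)] may be larger.)

E[α(G)] ≥ 1670/11 ≈ 151.8182.


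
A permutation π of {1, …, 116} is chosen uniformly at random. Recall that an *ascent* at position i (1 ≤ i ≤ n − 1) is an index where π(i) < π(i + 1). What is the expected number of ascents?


Write X = Σ X_I over i = 1, …, 115, with X_I the indicator of one ascent.
There are 115 indicators.
For each fixed i, the pair (π(i), π(i+1)) is a uniformly random ordered pair of distinct values from {1, …, 116}; by symmetry P[π(i) < π(i+1)] = 1/2.
By linearity: E[X] = 115 · (1/2) = (116 − 1) · (1/2) = 115/2 ≈ 57.500.

E[X] = 115/2 = 57.500.


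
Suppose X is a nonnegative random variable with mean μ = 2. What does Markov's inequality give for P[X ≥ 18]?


μ = E[X] = 2, a = 18.
Markov: P[X ≥ 18] ≤ μ/a = (2)/18 = 1/9.
Numerically: ≈ 0.11111.
(Since a = 18 > μ = 2.00000, the bound 1/9 is < 1 and informative.)

P[X ≥ 18] ≤ 1/9 ≈ 0.11111.


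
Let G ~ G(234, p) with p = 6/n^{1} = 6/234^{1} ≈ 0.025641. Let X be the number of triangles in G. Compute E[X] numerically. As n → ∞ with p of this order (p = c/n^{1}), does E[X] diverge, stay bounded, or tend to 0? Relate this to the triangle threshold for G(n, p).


Number of potential triangles: C(234, 3) = 2108184.
Each occurs with probability p³ ≈ (0.025641)³ ≈ 1.6858005e-05.
By linearity: E[X] = C(234, 3)·p³ ≈ 2108184 · 1.6858005e-05 ≈ 35.53978.
Here α = 1, so p = 6/n is exactly at the triangle threshold p ~ 1/n. Asymptotically E[X] → c³/6 = 6³/6 = 36 ≈ 36.00000, a bounded constant. In this regime the triangle count is asymptotically Poisson(c³/6).

E[X] ≈ 35.53978; in regime p = Θ(1/n^{1}) E[X] stays bounded (at the triangle threshold p ~ 1/n).


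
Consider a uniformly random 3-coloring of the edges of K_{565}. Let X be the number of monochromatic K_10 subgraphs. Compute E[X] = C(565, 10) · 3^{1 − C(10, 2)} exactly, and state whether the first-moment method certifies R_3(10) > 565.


E[X] = C(565, 10) · 3^{1 − 45} = 843210704398024361828 · 3^{−44} = 843210704398024361828/984770902183611232881.
As a reduced fraction: E[X] = 843210704398024361828/984770902183611232881 ≈ 0.856251.
Is E[X] < 1? YES.
Since E[X] < 1, there exists a 3-coloring of K_{565} with no monochromatic K_10; hence R_3(10) > 565.

E[X] = 843210704398024361828/984770902183611232881 ≈ 0.856251; E[X] < 1, so R_3(10) > 565.


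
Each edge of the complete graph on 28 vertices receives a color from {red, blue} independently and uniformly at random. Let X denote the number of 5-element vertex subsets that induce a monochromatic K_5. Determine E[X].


Let X = Σ_S X_S over the C(28, 5) = 98280 subsets S of size 5, where X_S = 1 if the K_5 on S is monochromatic.
For a fixed S, the K_5 on S has C(5, 2) = 10 edges. P[all 10 edges red] = (1/2)^10, and likewise for blue, so P[monochromatic] = 2·(1/2)^10 = 2^{1 − 10} = 1/512.
By linearity: E[X] = C(28, 5) · 2^{1 − 10} = 98280 · 1/512 = 12285/64.
Numerically: E[X] ≈ 191.9531.

E[X] = C(28,5)·2^(1−C(5,2)) = 12285/64 ≈ 191.9531.


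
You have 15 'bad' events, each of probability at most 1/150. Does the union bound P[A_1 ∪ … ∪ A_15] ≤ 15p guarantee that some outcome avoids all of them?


Union bound: P[∪_{i=1}^{15} A_i] ≤ Σ_i P[A_i] ≤ 15·p = 15·(1/150) = 1/10.
Numerically: 1/10 ≈ 0.100000.
Is 1/10 < 1? YES.
Since P[∪ A_i] ≤ 1/10 < 1, the complement has P[∩ A_i^c] ≥ 1 − 1/10 = 9/10 > 0, so some outcome avoids every A_i.

15·p = 1/10 ≈ 0.100000; existence CERTIFIED by the union bound.


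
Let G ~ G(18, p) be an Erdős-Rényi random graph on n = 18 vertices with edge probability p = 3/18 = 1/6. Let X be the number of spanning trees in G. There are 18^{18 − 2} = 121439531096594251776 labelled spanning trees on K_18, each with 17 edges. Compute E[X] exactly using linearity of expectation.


K_18 has 18^{18 − 2} = 121439531096594251776 labelled spanning trees.
For each such spanning tree H, let X_H = 1 if all 17 edges of H are present in G. Then P[X_H = 1] = p^{17} = (1/6)^{17} = 1/16926659444736.
By linearity: E[X] = Σ_H E[X_H] = 121439531096594251776 · p^{17} = 121439531096594251776 · 1/16926659444736 = 14348907/2.
Numerically: E[X] ≈ 7.17445e+06.

E[X] = 121439531096594251776 · (1/6)^{17} = 14348907/2 ≈ 7.17445e+06.


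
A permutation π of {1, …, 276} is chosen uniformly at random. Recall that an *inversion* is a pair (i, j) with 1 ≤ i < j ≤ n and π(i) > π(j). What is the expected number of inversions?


Write X = Σ X_I over the C(276, 2) = 37950 pairs i < j, with X_I the indicator of one inversion.
There are 37950 indicators.
For each fixed pair i < j, the values π(i) and π(j) are two distinct elements of {1, …, 276} in uniformly random order; by symmetry P[π(i) > π(j)] = 1/2.
By linearity: E[X] = 37950 · (1/2) = C(276, 2) · (1/2) = 37950/2 = 18975 ≈ 18975.00000.

E[X] = 18975 = 18975.00000.


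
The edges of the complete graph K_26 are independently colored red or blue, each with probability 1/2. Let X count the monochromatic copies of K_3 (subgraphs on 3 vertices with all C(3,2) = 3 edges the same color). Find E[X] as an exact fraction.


Let X = Σ_S X_S over the C(26, 3) = 2600 subsets S of size 3, where X_S = 1 if the K_3 on S is monochromatic.
For a fixed S, the K_3 on S has C(3, 2) = 3 edges. P[all 3 edges red] = (1/2)^3, and likewise for blue, so P[monochromatic] = 2·(1/2)^3 = 2^{1 − 3} = 1/4.
By linearity of expectation: E[X] = C(26, 3) · 2^{1 − 3} = 2600 · 1/4 = 650.
Numerically: E[X] ≈ 650.000000.

E[X] = C(26,3)·2^(1−C(3,2)) = 650 ≈ 650.000000.


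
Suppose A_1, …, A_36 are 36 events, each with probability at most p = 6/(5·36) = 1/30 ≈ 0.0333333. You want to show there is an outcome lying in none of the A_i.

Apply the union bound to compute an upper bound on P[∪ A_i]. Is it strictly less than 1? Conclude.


Union bound: P[∪_{i=1}^{36} A_i] ≤ Σ_i P[A_i] ≤ 36·p = 36·(1/30) = 6/5.
Numerically: 6/5 ≈ 1.2000000.
Is 6/5 < 1? NO.
Since the bound 6/5 is ≥ 1, the union bound is uninformative here; it does NOT by itself certify existence.

36·p = 6/5 ≈ 1.2000000; existence NOT certified by the union bound.


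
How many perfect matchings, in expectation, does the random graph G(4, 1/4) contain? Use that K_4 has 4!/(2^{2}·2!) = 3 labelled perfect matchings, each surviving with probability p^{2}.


K_4 has 4!/(2^{2}·2!) = 3 labelled perfect matchings.
For each such perfect matching H, let X_H = 1 if all 2 edges of H are present in G. Then P[X_H = 1] = p^{2} = (1/4)^{2} = 1/16.
Summing the indicators: E[X] = Σ_H E[X_H] = 3 · p^{2} = 3 · 1/16 = 3/16.
Numerically: E[X] ≈ 0.1875.

E[X] = 3 · (1/4)^{2} = 3/16 ≈ 0.1875.


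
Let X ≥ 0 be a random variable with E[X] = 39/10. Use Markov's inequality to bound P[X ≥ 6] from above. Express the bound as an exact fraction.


μ = E[X] = 39/10, a = 6.
Markov: P[X ≥ 6] ≤ μ/a = (39/10)/6 = 13/20.
Numerically: ≈ 0.650.
(Since a = 6 > μ = 3.900, the bound 13/20 is < 1 and informative.)

P[X ≥ 6] ≤ 13/20 ≈ 0.650.


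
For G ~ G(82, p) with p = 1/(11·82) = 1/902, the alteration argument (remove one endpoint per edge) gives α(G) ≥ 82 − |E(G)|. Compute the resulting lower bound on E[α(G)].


E[|E(G)|] = C(82, 2)·p = 3321 · (1/902) = 81/22.
E[α(G)] ≥ n − E[|E(G)|] = 82 − 81/22 = 1723/22.
Numerically: ≈ 78.3182.
(This is only a lower bound; the true E[α(G)] may be larger.)

E[α(G)] ≥ 1723/22 ≈ 78.3182.


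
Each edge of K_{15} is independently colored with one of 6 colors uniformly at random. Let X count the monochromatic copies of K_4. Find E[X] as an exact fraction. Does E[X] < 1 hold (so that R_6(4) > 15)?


E[X] = C(15, 4) · 6^{1 − 6} = 1365 · 6^{−5} = 1365/7776.
As a reduced fraction: E[X] = 455/2592 ≈ 0.1755401.
Is E[X] < 1? YES.
Since E[X] < 1, there exists a 6-coloring of K_{15} with no monochromatic K_4; hence R_6(4) > 15.

E[X] = 455/2592 ≈ 0.1755401; E[X] < 1, so R_6(4) > 15.


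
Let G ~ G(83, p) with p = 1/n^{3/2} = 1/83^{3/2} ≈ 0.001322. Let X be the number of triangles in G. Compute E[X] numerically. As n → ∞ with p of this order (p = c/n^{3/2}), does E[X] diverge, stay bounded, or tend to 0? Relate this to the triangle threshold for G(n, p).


Number of potential triangles: C(83, 3) = 91881.
Each occurs with probability p³ ≈ (0.001322)³ ≈ 2.312856e-09.
By linearity: E[X] = C(83, 3)·p³ ≈ 91881 · 2.312856e-09 ≈ 0.0002.
Since α = 3/2 > 1, p = c/n^{3/2} = o(1/n) is below the triangle threshold p ~ 1/n. Asymptotically E[X] ~ (c³/6)·n^{3(1−α)} = (1³/6)·n^{-1.5} → 0, so by Markov's inequality G has no triangles w.h.p.

E[X] ≈ 0.0002; in regime p = Θ(1/n^{3/2}) E[X] tends to 0 (below the triangle threshold p ~ 1/n).


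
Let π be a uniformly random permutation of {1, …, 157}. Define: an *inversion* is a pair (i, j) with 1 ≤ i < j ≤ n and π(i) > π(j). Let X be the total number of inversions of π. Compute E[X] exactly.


Write X = Σ X_I over the C(157, 2) = 12246 pairs i < j, with X_I the indicator of one inversion.
There are 12246 indicators.
For each fixed pair i < j, the values π(i) and π(j) are two distinct elements of {1, …, 157} in uniformly random order; by symmetry P[π(i) > π(j)] = 1/2.
By linearity: E[X] = 12246 · (1/2) = C(157, 2) · (1/2) = 12246/2 = 6123 ≈ 6123.000000.

E[X] = 6123 = 6123.000000.


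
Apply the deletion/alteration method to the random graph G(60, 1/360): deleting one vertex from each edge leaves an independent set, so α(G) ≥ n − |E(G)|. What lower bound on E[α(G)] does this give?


E[|E(G)|] = C(60, 2)·p = 1770 · (1/360) = 59/12.
E[α(G)] ≥ n − E[|E(G)|] = 60 − 59/12 = 661/12.
Numerically: ≈ 55.08333.
(This is only a lower bound; the true E[α(G)] may be larger.)

E[α(G)] ≥ 661/12 ≈ 55.08333.


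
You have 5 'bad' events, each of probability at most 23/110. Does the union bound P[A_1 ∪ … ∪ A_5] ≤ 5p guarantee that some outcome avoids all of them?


Union bound: P[∪_{i=1}^{5} A_i] ≤ Σ_i P[A_i] ≤ 5·p = 5·(23/110) = 23/22.
Numerically: 23/22 ≈ 1.045.
Is 23/22 < 1? NO.
Since the bound 23/22 is ≥ 1, the union bound is uninformative here; it does NOT by itself certify existence.

5·p = 23/22 ≈ 1.045; existence NOT certified by the union bound.


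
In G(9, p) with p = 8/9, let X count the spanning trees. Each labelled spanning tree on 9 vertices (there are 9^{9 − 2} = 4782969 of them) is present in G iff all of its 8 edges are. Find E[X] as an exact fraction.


K_9 has 9^{9 − 2} = 4782969 labelled spanning trees.
For each such spanning tree H, let X_H = 1 if all 8 edges of H are present in G. Then P[X_H = 1] = p^{8} = (8/9)^{8} = 16777216/43046721.
Summing the indicators: E[X] = Σ_H E[X_H] = 4782969 · p^{8} = 4782969 · 16777216/43046721 = 16777216/9.
Numerically: E[X] ≈ 1.8641e+06.

E[X] = 4782969 · (8/9)^{8} = 16777216/9 ≈ 1.8641e+06.


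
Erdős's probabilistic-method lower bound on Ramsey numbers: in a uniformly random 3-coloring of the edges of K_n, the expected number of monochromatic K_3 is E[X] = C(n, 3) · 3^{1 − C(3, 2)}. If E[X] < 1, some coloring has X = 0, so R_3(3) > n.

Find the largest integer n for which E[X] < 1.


We need C(n, 3) · 3^{1 − 3} < 1, i.e. C(n, 3) < 3^{3 − 1} = 9.
Check values of n near the boundary:
  n = 3: C(3, 3) = 1; 1 < 9? YES
  n = 4: C(4, 3) = 4; 4 < 9? YES
  n = 5: C(5, 3) = 10; 10 < 9? NO
  n = 6: C(6, 3) = 20; 20 < 9? NO
  n = 7: C(7, 3) = 35; 35 < 9? NO
The largest n with C(n, 3) < 9 is n = 4 (where E[X] = 4/9 ≈ 0.444). Hence R_3(3) > 4, i.e. R_3(3) ≥ 5.

Largest n = 4; hence R_3(3) > 4.


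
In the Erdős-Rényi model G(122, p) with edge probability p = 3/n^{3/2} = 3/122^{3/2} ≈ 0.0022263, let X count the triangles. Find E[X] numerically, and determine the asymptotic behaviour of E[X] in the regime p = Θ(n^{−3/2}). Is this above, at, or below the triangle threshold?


Number of potential triangles: C(122, 3) = 295240.
Each occurs with probability p³ ≈ (0.0022263)³ ≈ 1.1034293e-08.
By linearity: E[X] = C(122, 3)·p³ ≈ 295240 · 1.1034293e-08 ≈ 0.00326.
Since α = 3/2 > 1, p = c/n^{3/2} = o(1/n) is below the triangle threshold p ~ 1/n. Asymptotically E[X] ~ (c³/6)·n^{3(1−α)} = (3³/6)·n^{-1.5} → 0, so by Markov's inequality G has no triangles w.h.p.

E[X] ≈ 0.00326; in regime p = Θ(1/n^{3/2}) E[X] tends to 0 (below the triangle threshold p ~ 1/n).


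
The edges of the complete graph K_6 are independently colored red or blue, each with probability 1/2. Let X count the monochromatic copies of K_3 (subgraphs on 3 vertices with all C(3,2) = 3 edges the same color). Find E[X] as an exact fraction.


Let X = Σ_S X_S over the C(6, 3) = 20 subsets S of size 3, where X_S = 1 if the K_3 on S is monochromatic.
For a fixed S, the K_3 on S has C(3, 2) = 3 edges. P[all 3 edges red] = (1/2)^3, and likewise for blue, so P[monochromatic] = 2·(1/2)^3 = 2^{1 − 3} = 1/4.
By linearity of expectation: E[X] = C(6, 3) · 2^{1 − 3} = 20 · 1/4 = 5.
Numerically: E[X] ≈ 5.000000.

E[X] = C(6,3)·2^(1−C(3,2)) = 5 ≈ 5.000000.
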